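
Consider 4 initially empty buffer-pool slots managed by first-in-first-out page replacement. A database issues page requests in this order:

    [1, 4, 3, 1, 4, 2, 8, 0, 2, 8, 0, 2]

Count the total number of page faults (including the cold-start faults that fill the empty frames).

1 → fault, frames {1}
4 → fault, frames {1,4}
3 → fault, frames {1,4,3}
1 → hit
4 → hit
2 → fault, frames {1,4,3,2}
8 → fault, evict 1, frames {4,3,2,8}
0 → fault, evict 4, frames {3,2,8,0}
2 → hit
8 → hit
0 → hit
2 → hit
Page faults: 6.

6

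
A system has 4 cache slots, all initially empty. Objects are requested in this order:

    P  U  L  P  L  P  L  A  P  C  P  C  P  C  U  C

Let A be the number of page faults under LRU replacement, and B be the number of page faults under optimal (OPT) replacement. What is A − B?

1

Under LRU: F F F . . . . F . F . . . . F . → 6 faults.
Under OPT: F F F . . . . F . F . . . . . . → 5 faults.
A − B = 6 − 5 = 1.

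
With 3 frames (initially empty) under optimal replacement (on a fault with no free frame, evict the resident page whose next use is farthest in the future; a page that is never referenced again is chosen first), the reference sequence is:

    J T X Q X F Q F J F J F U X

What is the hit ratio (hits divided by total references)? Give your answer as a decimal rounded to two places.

J: miss, frames (J)
T: miss, frames (J T)
X: miss, frames (J T X)
Q: miss, evict T, frames (J X Q)
X: hit
F: miss, evict X, frames (J Q F)
Q: hit
F: hit
J: hit
F: hit
J: hit
F: hit
U: miss, evict F, frames (J Q U)
X: miss, evict U, frames (J Q X)
Hits: 7 of 14 references → 7/14 = 0.5000.

0.50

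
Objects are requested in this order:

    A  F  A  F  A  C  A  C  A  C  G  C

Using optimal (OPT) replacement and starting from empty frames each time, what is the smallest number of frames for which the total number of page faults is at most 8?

f=1: 12 faults
f=2: 4 faults
f=3: 4 faults
f=4: 4 faults
Smallest f with faults ≤ 8 is 2.

2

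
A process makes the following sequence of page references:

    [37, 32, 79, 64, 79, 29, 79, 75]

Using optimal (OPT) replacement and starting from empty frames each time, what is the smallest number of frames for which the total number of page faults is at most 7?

f=1: 8 faults
f=2: 6 faults
f=3: 6 faults
f=4: 6 faults
f=5: 6 faults
f=6: 6 faults
Smallest f with faults ≤ 7 is 2.

2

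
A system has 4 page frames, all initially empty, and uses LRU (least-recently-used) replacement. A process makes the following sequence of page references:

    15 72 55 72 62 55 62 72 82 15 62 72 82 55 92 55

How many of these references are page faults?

8

15 -> fault, frames {15}
72 -> fault, frames {15,72}
55 -> fault, frames {15,72,55}
72 -> hit
62 -> fault, frames {15,55,72,62}
55 -> hit
62 -> hit
72 -> hit
82 -> fault, evict 15, frames {55,62,72,82}
15 -> fault, evict 55, frames {62,72,82,15}
62 -> hit
72 -> hit
82 -> hit
55 -> fault, evict 15, frames {62,72,82,55}
92 -> fault, evict 62, frames {72,82,55,92}
55 -> hit
Page faults: 8.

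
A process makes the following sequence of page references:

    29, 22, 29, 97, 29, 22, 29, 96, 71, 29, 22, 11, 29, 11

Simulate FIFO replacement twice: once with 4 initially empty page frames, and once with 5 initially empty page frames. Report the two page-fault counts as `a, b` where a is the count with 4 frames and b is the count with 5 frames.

8, 7

4 frames: F F . F . . . F F F F F . . → 8 faults.
5 frames: F F . F . . . F F . . F F . → 7 faults.
7 < 8: adding a frame reduced faults, as is typical.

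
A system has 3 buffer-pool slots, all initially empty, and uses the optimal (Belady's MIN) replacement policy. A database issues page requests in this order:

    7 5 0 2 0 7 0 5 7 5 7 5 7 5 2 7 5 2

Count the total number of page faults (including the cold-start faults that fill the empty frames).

5

7 -> miss, frames [7]
5 -> miss, frames [7, 5]
0 -> miss, frames [7, 5, 0]
2 -> miss, evict 5, frames [7, 0, 2]
0 -> hit
7 -> hit
0 -> hit
5 -> miss, evict 0, frames [7, 2, 5]
7 -> hit
5 -> hit
7 -> hit
5 -> hit
7 -> hit
5 -> hit
2 -> hit
7 -> hit
5 -> hit
2 -> hit
Page faults: 5.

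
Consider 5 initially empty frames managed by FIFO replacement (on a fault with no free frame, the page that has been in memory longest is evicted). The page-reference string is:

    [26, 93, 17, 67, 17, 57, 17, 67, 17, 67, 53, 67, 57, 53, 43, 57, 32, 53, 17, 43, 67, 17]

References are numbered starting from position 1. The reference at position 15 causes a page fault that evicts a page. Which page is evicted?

pos 1: 26 → miss, frames (26)
pos 2: 93 → miss, frames (26 93)
pos 3: 17 → miss, frames (26 93 17)
pos 4: 67 → miss, frames (26 93 17 67)
pos 5: 17 → hit
pos 6: 57 → miss, frames (26 93 17 67 57)
pos 7: 17 → hit
pos 8: 67 → hit
pos 9: 17 → hit
pos 10: 67 → hit
pos 11: 53 → miss, evict 26, frames (93 17 67 57 53)
pos 12: 67 → hit
pos 13: 57 → hit
pos 14: 53 → hit
pos 15: 43 → miss, evict 93, frames (17 67 57 53 43)
At position 15, page 93 is evicted.

93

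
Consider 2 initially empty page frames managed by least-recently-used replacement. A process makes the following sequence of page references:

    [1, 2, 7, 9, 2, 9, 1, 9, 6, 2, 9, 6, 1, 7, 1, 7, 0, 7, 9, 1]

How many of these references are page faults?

1 → miss, frames {1}
2 → miss, frames {1,2}
7 → miss, evict 1, frames {2,7}
9 → miss, evict 2, frames {7,9}
2 → miss, evict 7, frames {9,2}
9 → hit
1 → miss, evict 2, frames {9,1}
9 → hit
6 → miss, evict 1, frames {9,6}
2 → miss, evict 9, frames {6,2}
9 → miss, evict 6, frames {2,9}
6 → miss, evict 2, frames {9,6}
1 → miss, evict 9, frames {6,1}
7 → miss, evict 6, frames {1,7}
1 → hit
7 → hit
0 → miss, evict 1, frames {7,0}
7 → hit
9 → miss, evict 0, frames {7,9}
1 → miss, evict 7, frames {9,1}
Page faults: 15.

15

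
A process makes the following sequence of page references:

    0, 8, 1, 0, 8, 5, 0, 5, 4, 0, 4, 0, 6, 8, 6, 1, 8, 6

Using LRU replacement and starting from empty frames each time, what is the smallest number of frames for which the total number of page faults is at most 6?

f=1: 18 faults
f=2: 14 faults
f=3: 8 faults
f=4: 8 faults
f=5: 7 faults
f=6: 6 faults
Smallest f with faults ≤ 6 is 6.

6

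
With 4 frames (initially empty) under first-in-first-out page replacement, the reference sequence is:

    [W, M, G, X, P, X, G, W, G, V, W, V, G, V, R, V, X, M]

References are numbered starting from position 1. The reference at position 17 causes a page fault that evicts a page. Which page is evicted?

pos 1: W -> fault, frames [W]
pos 2: M -> fault, frames [W, M]
pos 3: G -> fault, frames [W, M, G]
pos 4: X -> fault, frames [W, M, G, X]
pos 5: P -> fault, evict W, frames [M, G, X, P]
pos 6: X -> hit
pos 7: G -> hit
pos 8: W -> fault, evict M, frames [G, X, P, W]
pos 9: G -> hit
pos 10: V -> fault, evict G, frames [X, P, W, V]
pos 11: W -> hit
pos 12: V -> hit
pos 13: G -> fault, evict X, frames [P, W, V, G]
pos 14: V -> hit
pos 15: R -> fault, evict P, frames [W, V, G, R]
pos 16: V -> hit
pos 17: X -> fault, evict W, frames [V, G, R, X]
At position 17, page W is evicted.

W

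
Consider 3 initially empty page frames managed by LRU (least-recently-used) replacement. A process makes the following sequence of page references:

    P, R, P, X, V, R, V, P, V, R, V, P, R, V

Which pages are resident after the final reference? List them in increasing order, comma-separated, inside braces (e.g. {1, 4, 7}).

{P, R, V}

P -> miss, frames (P)
R -> miss, frames (P R)
P -> hit
X -> miss, frames (R P X)
V -> miss, evict R, frames (P X V)
R -> miss, evict P, frames (X V R)
V -> hit
P -> miss, evict X, frames (R V P)
V -> hit
R -> hit
V -> hit
P -> hit
R -> hit
V -> hit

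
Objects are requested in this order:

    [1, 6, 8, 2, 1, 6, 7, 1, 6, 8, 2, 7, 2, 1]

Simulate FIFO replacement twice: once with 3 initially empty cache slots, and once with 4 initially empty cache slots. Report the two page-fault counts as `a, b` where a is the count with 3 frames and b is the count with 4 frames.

10, 11

3 frames: F F F F F F F . . F F . . F → 10 faults.
4 frames: F F F F . . F F F F F F . F → 11 faults.
11 > 10: adding a frame increased faults — Belady's anomaly.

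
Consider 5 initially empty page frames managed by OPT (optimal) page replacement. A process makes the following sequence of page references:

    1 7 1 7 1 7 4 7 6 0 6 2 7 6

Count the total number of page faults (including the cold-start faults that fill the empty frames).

1 → fault, frames [1]
7 → fault, frames [1, 7]
1 → hit
7 → hit
1 → hit
7 → hit
4 → fault, frames [1, 7, 4]
7 → hit
6 → fault, frames [1, 7, 4, 6]
0 → fault, frames [1, 7, 4, 6, 0]
6 → hit
2 → fault, evict 0, frames [1, 7, 4, 6, 2]
7 → hit
6 → hit
Page faults: 6.

6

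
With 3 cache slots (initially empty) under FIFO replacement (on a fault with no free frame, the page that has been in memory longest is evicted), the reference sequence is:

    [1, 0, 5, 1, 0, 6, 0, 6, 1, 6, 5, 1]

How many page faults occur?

5

1 -> miss, frames [1]
0 -> miss, frames [1, 0]
5 -> miss, frames [1, 0, 5]
1 -> hit
0 -> hit
6 -> miss, evict 1, frames [0, 5, 6]
0 -> hit
6 -> hit
1 -> miss, evict 0, frames [5, 6, 1]
6 -> hit
5 -> hit
1 -> hit
Page faults: 5.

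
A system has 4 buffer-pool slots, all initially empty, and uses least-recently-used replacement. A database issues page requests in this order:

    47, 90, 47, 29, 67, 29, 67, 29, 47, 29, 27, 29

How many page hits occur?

47: miss, frames [47]
90: miss, frames [47, 90]
47: hit
29: miss, frames [90, 47, 29]
67: miss, frames [90, 47, 29, 67]
29: hit
67: hit
29: hit
47: hit
29: hit
27: miss, evict 90, frames [67, 47, 29, 27]
29: hit
Hits: 7.

7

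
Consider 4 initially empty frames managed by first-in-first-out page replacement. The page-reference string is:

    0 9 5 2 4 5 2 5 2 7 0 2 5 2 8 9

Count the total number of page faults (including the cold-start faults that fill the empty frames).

0: fault, frames {0}
9: fault, frames {0,9}
5: fault, frames {0,9,5}
2: fault, frames {0,9,5,2}
4: fault, evict 0, frames {9,5,2,4}
5: hit
2: hit
5: hit
2: hit
7: fault, evict 9, frames {5,2,4,7}
0: fault, evict 5, frames {2,4,7,0}
2: hit
5: fault, evict 2, frames {4,7,0,5}
2: fault, evict 4, frames {7,0,5,2}
8: fault, evict 7, frames {0,5,2,8}
9: fault, evict 0, frames {5,2,8,9}
Page faults: 11.

11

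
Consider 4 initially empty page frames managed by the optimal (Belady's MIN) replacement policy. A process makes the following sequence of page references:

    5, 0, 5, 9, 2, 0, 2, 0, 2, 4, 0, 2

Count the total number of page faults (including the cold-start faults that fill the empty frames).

5

5: fault, frames {5}
0: fault, frames {5,0}
5: hit
9: fault, frames {5,0,9}
2: fault, frames {5,0,9,2}
0: hit
2: hit
0: hit
2: hit
4: fault, evict 9, frames {5,0,2,4}
0: hit
2: hit
Page faults: 5.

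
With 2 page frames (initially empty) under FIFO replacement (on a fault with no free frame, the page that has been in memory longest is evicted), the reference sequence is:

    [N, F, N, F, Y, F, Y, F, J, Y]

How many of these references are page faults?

N -> miss, frames [N]
F -> miss, frames [N, F]
N -> hit
F -> hit
Y -> miss, evict N, frames [F, Y]
F -> hit
Y -> hit
F -> hit
J -> miss, evict F, frames [Y, J]
Y -> hit
Page faults: 4.

4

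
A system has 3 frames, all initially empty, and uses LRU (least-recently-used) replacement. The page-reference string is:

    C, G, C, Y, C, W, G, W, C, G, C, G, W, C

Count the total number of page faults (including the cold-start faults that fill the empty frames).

C → miss, frames {C}
G → miss, frames {C,G}
C → hit
Y → miss, frames {G,C,Y}
C → hit
W → miss, evict G, frames {Y,C,W}
G → miss, evict Y, frames {C,W,G}
W → hit
C → hit
G → hit
C → hit
G → hit
W → hit
C → hit
Page faults: 5.

5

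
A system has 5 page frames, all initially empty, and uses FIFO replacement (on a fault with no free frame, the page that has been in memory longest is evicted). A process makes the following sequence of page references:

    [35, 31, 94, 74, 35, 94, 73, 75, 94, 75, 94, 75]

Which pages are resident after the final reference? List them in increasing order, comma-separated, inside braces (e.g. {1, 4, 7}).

{31, 73, 74, 75, 94}

35 → fault, frames {35}
31 → fault, frames {35,31}
94 → fault, frames {35,31,94}
74 → fault, frames {35,31,94,74}
35 → hit
94 → hit
73 → fault, frames {35,31,94,74,73}
75 → fault, evict 35, frames {31,94,74,73,75}
94 → hit
75 → hit
94 → hit
75 → hit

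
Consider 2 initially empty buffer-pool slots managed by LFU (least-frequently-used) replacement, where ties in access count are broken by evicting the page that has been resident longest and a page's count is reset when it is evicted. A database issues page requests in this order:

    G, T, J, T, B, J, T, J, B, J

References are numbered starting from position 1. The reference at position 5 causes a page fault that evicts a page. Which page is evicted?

J

pos 1: G: miss, frames {G}
pos 2: T: miss, frames {G,T}
pos 3: J: miss, evict G, frames {T,J}
pos 4: T: hit
pos 5: B: miss, evict J, frames {T,B}
At position 5, page J is evicted.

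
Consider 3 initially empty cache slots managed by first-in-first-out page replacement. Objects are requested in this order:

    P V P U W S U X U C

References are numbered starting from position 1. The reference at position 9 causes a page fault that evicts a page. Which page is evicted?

pos 1: P: miss, frames [P]
pos 2: V: miss, frames [P, V]
pos 3: P: hit
pos 4: U: miss, frames [P, V, U]
pos 5: W: miss, evict P, frames [V, U, W]
pos 6: S: miss, evict V, frames [U, W, S]
pos 7: U: hit
pos 8: X: miss, evict U, frames [W, S, X]
pos 9: U: miss, evict W, frames [S, X, U]
At position 9, page W is evicted.

W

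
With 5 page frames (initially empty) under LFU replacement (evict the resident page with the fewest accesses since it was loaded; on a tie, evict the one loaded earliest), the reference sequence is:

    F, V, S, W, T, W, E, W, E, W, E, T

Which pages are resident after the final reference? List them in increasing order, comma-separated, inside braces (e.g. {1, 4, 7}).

{E, S, T, V, W}

F → miss, frames {F}
V → miss, frames {F,V}
S → miss, frames {F,V,S}
W → miss, frames {F,V,S,W}
T → miss, frames {F,V,S,W,T}
W → hit
E → miss, evict F, frames {V,S,W,T,E}
W → hit
E → hit
W → hit
E → hit
T → hit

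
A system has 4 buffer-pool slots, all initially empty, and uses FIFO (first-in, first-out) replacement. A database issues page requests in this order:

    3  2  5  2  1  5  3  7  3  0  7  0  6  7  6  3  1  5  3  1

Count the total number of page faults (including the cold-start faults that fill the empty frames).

11

3: miss, frames [3]
2: miss, frames [3, 2]
5: miss, frames [3, 2, 5]
2: hit
1: miss, frames [3, 2, 5, 1]
5: hit
3: hit
7: miss, evict 3, frames [2, 5, 1, 7]
3: miss, evict 2, frames [5, 1, 7, 3]
0: miss, evict 5, frames [1, 7, 3, 0]
7: hit
0: hit
6: miss, evict 1, frames [7, 3, 0, 6]
7: hit
6: hit
3: hit
1: miss, evict 7, frames [3, 0, 6, 1]
5: miss, evict 3, frames [0, 6, 1, 5]
3: miss, evict 0, frames [6, 1, 5, 3]
1: hit
Page faults: 11.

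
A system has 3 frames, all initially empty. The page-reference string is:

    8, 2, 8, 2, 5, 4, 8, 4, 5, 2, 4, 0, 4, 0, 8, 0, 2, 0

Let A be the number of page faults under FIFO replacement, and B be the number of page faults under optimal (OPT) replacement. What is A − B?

Under FIFO: F F . . F F F . . F . F F . F . F F → 11 faults.
Under OPT: F F . . F F . . . F . F . . . . F . → 7 faults.
A − B = 11 − 7 = 4.

4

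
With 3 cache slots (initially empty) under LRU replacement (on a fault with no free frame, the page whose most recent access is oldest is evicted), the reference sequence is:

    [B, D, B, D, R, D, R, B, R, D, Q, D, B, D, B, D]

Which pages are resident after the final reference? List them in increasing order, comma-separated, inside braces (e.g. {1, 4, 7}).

B: miss, frames (B)
D: miss, frames (B D)
B: hit
D: hit
R: miss, frames (B D R)
D: hit
R: hit
B: hit
R: hit
D: hit
Q: miss, evict B, frames (R D Q)
D: hit
B: miss, evict R, frames (Q D B)
D: hit
B: hit
D: hit

{B, D, Q}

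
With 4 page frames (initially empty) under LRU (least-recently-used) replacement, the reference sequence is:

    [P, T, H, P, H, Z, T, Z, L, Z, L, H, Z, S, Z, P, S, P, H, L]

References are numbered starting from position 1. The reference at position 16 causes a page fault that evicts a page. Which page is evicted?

L

pos 1: P -> fault, frames {P}
pos 2: T -> fault, frames {P,T}
pos 3: H -> fault, frames {P,T,H}
pos 4: P -> hit
pos 5: H -> hit
pos 6: Z -> fault, frames {T,P,H,Z}
pos 7: T -> hit
pos 8: Z -> hit
pos 9: L -> fault, evict P, frames {H,T,Z,L}
pos 10: Z -> hit
pos 11: L -> hit
pos 12: H -> hit
pos 13: Z -> hit
pos 14: S -> fault, evict T, frames {L,H,Z,S}
pos 15: Z -> hit
pos 16: P -> fault, evict L, frames {H,S,Z,P}
At position 16, page L is evicted.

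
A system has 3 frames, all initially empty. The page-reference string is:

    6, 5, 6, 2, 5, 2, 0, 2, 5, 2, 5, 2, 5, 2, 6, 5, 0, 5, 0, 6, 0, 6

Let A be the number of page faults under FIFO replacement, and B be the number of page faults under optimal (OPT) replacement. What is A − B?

Under FIFO: F F . F . . F . . . . . . . F F . . . . . . → 6 faults.
Under OPT: F F . F . . F . . . . . . . F . . . . . . . → 5 faults.
A − B = 6 − 5 = 1.

1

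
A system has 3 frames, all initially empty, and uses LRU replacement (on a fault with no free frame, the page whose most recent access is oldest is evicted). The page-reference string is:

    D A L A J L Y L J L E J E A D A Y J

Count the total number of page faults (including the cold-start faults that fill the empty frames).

D -> miss, frames (D)
A -> miss, frames (D A)
L -> miss, frames (D A L)
A -> hit
J -> miss, evict D, frames (L A J)
L -> hit
Y -> miss, evict A, frames (J L Y)
L -> hit
J -> hit
L -> hit
E -> miss, evict Y, frames (J L E)
J -> hit
E -> hit
A -> miss, evict L, frames (J E A)
D -> miss, evict J, frames (E A D)
A -> hit
Y -> miss, evict E, frames (D A Y)
J -> miss, evict D, frames (A Y J)
Page faults: 10.

10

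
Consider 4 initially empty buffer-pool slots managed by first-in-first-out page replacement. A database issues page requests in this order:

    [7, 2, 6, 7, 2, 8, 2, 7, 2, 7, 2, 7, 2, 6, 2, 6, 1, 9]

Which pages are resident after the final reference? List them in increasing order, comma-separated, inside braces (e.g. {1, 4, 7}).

7: fault, frames (7)
2: fault, frames (7 2)
6: fault, frames (7 2 6)
7: hit
2: hit
8: fault, frames (7 2 6 8)
2: hit
7: hit
2: hit
7: hit
2: hit
7: hit
2: hit
6: hit
2: hit
6: hit
1: fault, evict 7, frames (2 6 8 1)
9: fault, evict 2, frames (6 8 1 9)

{1, 6, 8, 9}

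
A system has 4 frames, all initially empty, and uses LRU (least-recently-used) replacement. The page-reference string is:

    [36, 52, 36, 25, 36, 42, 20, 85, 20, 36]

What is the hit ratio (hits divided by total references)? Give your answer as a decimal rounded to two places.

0.40

36: fault, frames [36]
52: fault, frames [36, 52]
36: hit
25: fault, frames [52, 36, 25]
36: hit
42: fault, frames [52, 25, 36, 42]
20: fault, evict 52, frames [25, 36, 42, 20]
85: fault, evict 25, frames [36, 42, 20, 85]
20: hit
36: hit
Hits: 4 of 10 references → 4/10 = 0.4000.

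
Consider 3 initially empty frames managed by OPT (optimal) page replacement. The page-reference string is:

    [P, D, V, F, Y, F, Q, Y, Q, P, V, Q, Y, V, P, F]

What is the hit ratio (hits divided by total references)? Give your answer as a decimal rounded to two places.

P -> fault, frames {P}
D -> fault, frames {P,D}
V -> fault, frames {P,D,V}
F -> fault, evict D, frames {P,V,F}
Y -> fault, evict V, frames {P,F,Y}
F -> hit
Q -> fault, evict F, frames {P,Y,Q}
Y -> hit
Q -> hit
P -> hit
V -> fault, evict P, frames {Y,Q,V}
Q -> hit
Y -> hit
V -> hit
P -> fault, evict V, frames {Y,Q,P}
F -> fault, evict P, frames {Y,Q,F}
Hits: 7 of 16 references → 7/16 = 0.4375.

0.44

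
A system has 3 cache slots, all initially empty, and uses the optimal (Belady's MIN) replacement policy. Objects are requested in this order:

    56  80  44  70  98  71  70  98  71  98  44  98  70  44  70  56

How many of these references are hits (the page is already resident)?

8

56 → miss, frames (56)
80 → miss, frames (56 80)
44 → miss, frames (56 80 44)
70 → miss, evict 80, frames (56 44 70)
98 → miss, evict 56, frames (44 70 98)
71 → miss, evict 44, frames (70 98 71)
70 → hit
98 → hit
71 → hit
98 → hit
44 → miss, evict 71, frames (70 98 44)
98 → hit
70 → hit
44 → hit
70 → hit
56 → miss, evict 44, frames (70 98 56)
Hits: 8.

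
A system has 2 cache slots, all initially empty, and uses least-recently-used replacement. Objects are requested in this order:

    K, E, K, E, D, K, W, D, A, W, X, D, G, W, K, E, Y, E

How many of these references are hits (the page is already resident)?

3

K: fault, frames [K]
E: fault, frames [K, E]
K: hit
E: hit
D: fault, evict K, frames [E, D]
K: fault, evict E, frames [D, K]
W: fault, evict D, frames [K, W]
D: fault, evict K, frames [W, D]
A: fault, evict W, frames [D, A]
W: fault, evict D, frames [A, W]
X: fault, evict A, frames [W, X]
D: fault, evict W, frames [X, D]
G: fault, evict X, frames [D, G]
W: fault, evict D, frames [G, W]
K: fault, evict G, frames [W, K]
E: fault, evict W, frames [K, E]
Y: fault, evict K, frames [E, Y]
E: hit
Hits: 3.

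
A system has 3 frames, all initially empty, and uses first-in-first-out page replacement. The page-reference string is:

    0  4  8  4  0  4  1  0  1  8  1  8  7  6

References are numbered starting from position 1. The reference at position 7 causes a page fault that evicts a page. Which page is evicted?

0

pos 1: 0 → miss, frames {0}
pos 2: 4 → miss, frames {0,4}
pos 3: 8 → miss, frames {0,4,8}
pos 4: 4 → hit
pos 5: 0 → hit
pos 6: 4 → hit
pos 7: 1 → miss, evict 0, frames {4,8,1}
At position 7, page 0 is evicted.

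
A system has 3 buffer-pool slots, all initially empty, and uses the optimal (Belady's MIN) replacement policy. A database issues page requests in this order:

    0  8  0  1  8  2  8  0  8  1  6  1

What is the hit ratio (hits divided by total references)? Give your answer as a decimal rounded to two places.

0 -> miss, frames (0)
8 -> miss, frames (0 8)
0 -> hit
1 -> miss, frames (0 8 1)
8 -> hit
2 -> miss, evict 1, frames (0 8 2)
8 -> hit
0 -> hit
8 -> hit
1 -> miss, evict 2, frames (0 8 1)
6 -> miss, evict 8, frames (0 1 6)
1 -> hit
Hits: 6 of 12 references → 6/12 = 0.5000.

0.50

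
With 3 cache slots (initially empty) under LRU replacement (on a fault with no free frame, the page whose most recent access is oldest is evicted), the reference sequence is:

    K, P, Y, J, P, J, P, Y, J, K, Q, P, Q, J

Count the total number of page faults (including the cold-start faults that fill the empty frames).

K -> fault, frames [K]
P -> fault, frames [K, P]
Y -> fault, frames [K, P, Y]
J -> fault, evict K, frames [P, Y, J]
P -> hit
J -> hit
P -> hit
Y -> hit
J -> hit
K -> fault, evict P, frames [Y, J, K]
Q -> fault, evict Y, frames [J, K, Q]
P -> fault, evict J, frames [K, Q, P]
Q -> hit
J -> fault, evict K, frames [P, Q, J]
Page faults: 8.

8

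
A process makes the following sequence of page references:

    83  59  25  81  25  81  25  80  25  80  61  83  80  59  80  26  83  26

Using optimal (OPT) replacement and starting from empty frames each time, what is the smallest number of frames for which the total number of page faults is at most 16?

2

f=1: 18 faults
f=2: 10 faults
f=3: 8 faults
f=4: 7 faults
f=5: 7 faults
f=6: 7 faults
f=7: 7 faults
Smallest f with faults ≤ 16 is 2.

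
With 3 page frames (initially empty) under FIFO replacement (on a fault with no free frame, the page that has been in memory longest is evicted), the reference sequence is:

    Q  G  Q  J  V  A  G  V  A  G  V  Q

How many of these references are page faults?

Q -> miss, frames [Q]
G -> miss, frames [Q, G]
Q -> hit
J -> miss, frames [Q, G, J]
V -> miss, evict Q, frames [G, J, V]
A -> miss, evict G, frames [J, V, A]
G -> miss, evict J, frames [V, A, G]
V -> hit
A -> hit
G -> hit
V -> hit
Q -> miss, evict V, frames [A, G, Q]
Page faults: 7.

7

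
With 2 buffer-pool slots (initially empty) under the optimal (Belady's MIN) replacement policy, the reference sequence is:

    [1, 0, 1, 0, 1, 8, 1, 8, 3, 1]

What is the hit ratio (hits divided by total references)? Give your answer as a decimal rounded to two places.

0.60

1: miss, frames {1}
0: miss, frames {1,0}
1: hit
0: hit
1: hit
8: miss, evict 0, frames {1,8}
1: hit
8: hit
3: miss, evict 8, frames {1,3}
1: hit
Hits: 6 of 10 references → 6/10 = 0.6000.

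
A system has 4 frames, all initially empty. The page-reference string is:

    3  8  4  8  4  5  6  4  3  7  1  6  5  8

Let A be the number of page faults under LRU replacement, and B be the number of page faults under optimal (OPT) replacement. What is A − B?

Under LRU: F F F . . F F . F F F F F F → 11 faults.
Under OPT: F F F . . F F . . F F . . F → 8 faults.
A − B = 11 − 8 = 3.

3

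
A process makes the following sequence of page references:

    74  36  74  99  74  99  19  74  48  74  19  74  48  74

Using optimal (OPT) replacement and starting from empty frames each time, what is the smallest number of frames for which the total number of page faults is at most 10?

2

f=1: 14 faults
f=2: 7 faults
f=3: 5 faults
f=4: 5 faults
f=5: 5 faults
Smallest f with faults ≤ 10 is 2.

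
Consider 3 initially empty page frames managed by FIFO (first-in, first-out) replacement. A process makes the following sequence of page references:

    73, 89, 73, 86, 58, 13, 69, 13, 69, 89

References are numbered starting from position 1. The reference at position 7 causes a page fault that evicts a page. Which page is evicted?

86

pos 1: 73: miss, frames [73]
pos 2: 89: miss, frames [73, 89]
pos 3: 73: hit
pos 4: 86: miss, frames [73, 89, 86]
pos 5: 58: miss, evict 73, frames [89, 86, 58]
pos 6: 13: miss, evict 89, frames [86, 58, 13]
pos 7: 69: miss, evict 86, frames [58, 13, 69]
At position 7, page 86 is evicted.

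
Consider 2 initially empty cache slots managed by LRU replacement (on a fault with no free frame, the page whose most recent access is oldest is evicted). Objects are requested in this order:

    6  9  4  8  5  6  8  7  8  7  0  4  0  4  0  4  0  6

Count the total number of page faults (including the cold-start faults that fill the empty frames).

11

6 → miss, frames {6}
9 → miss, frames {6,9}
4 → miss, evict 6, frames {9,4}
8 → miss, evict 9, frames {4,8}
5 → miss, evict 4, frames {8,5}
6 → miss, evict 8, frames {5,6}
8 → miss, evict 5, frames {6,8}
7 → miss, evict 6, frames {8,7}
8 → hit
7 → hit
0 → miss, evict 8, frames {7,0}
4 → miss, evict 7, frames {0,4}
0 → hit
4 → hit
0 → hit
4 → hit
0 → hit
6 → miss, evict 4, frames {0,6}
Page faults: 11.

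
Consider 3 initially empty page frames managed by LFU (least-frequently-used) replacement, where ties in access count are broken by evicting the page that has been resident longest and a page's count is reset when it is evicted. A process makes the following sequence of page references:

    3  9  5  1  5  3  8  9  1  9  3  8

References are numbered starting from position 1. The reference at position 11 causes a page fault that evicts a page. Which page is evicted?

1

pos 1: 3 → miss, frames [3]
pos 2: 9 → miss, frames [3, 9]
pos 3: 5 → miss, frames [3, 9, 5]
pos 4: 1 → miss, evict 3, frames [9, 5, 1]
pos 5: 5 → hit
pos 6: 3 → miss, evict 9, frames [5, 1, 3]
pos 7: 8 → miss, evict 1, frames [5, 3, 8]
pos 8: 9 → miss, evict 3, frames [5, 8, 9]
pos 9: 1 → miss, evict 8, frames [5, 9, 1]
pos 10: 9 → hit
pos 11: 3 → miss, evict 1, frames [5, 9, 3]
At position 11, page 1 is evicted.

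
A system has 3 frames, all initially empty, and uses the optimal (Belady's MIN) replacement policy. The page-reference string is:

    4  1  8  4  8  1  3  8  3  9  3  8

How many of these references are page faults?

5

4: fault, frames [4]
1: fault, frames [4, 1]
8: fault, frames [4, 1, 8]
4: hit
8: hit
1: hit
3: fault, evict 1, frames [4, 8, 3]
8: hit
3: hit
9: fault, evict 4, frames [8, 3, 9]
3: hit
8: hit
Page faults: 5.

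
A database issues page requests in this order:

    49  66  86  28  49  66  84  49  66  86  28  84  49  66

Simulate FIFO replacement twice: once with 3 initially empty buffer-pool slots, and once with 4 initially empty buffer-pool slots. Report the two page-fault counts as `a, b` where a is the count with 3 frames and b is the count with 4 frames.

11, 12

3 frames: F F F F F F F . . F F . F F → 11 faults.
4 frames: F F F F . . F F F F F F F F → 12 faults.
12 > 11: adding a frame increased faults — Belady's anomaly.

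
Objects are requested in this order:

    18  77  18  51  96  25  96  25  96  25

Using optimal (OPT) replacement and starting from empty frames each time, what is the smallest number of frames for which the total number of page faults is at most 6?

2

f=1: 10 faults
f=2: 5 faults
f=3: 5 faults
f=4: 5 faults
f=5: 5 faults
Smallest f with faults ≤ 6 is 2.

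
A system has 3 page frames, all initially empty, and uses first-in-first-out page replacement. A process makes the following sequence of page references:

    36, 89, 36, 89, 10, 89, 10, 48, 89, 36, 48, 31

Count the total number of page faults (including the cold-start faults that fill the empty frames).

36 → miss, frames {36}
89 → miss, frames {36,89}
36 → hit
89 → hit
10 → miss, frames {36,89,10}
89 → hit
10 → hit
48 → miss, evict 36, frames {89,10,48}
89 → hit
36 → miss, evict 89, frames {10,48,36}
48 → hit
31 → miss, evict 10, frames {48,36,31}
Page faults: 6.

6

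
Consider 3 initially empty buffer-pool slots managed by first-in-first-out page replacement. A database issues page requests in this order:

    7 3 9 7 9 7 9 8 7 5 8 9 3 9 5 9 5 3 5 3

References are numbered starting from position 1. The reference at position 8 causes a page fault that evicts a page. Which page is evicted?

7

pos 1: 7 -> fault, frames [7]
pos 2: 3 -> fault, frames [7, 3]
pos 3: 9 -> fault, frames [7, 3, 9]
pos 4: 7 -> hit
pos 5: 9 -> hit
pos 6: 7 -> hit
pos 7: 9 -> hit
pos 8: 8 -> fault, evict 7, frames [3, 9, 8]
At position 8, page 7 is evicted.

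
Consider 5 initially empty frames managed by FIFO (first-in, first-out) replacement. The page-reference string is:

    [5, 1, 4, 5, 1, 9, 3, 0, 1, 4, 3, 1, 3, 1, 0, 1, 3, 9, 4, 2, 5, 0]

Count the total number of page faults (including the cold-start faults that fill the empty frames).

8

5: fault, frames {5}
1: fault, frames {5,1}
4: fault, frames {5,1,4}
5: hit
1: hit
9: fault, frames {5,1,4,9}
3: fault, frames {5,1,4,9,3}
0: fault, evict 5, frames {1,4,9,3,0}
1: hit
4: hit
3: hit
1: hit
3: hit
1: hit
0: hit
1: hit
3: hit
9: hit
4: hit
2: fault, evict 1, frames {4,9,3,0,2}
5: fault, evict 4, frames {9,3,0,2,5}
0: hit
Page faults: 8.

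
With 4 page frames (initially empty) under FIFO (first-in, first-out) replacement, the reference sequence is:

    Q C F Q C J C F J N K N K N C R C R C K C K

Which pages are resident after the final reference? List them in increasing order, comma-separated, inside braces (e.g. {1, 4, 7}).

{C, K, N, R}

Q -> fault, frames (Q)
C -> fault, frames (Q C)
F -> fault, frames (Q C F)
Q -> hit
C -> hit
J -> fault, frames (Q C F J)
C -> hit
F -> hit
J -> hit
N -> fault, evict Q, frames (C F J N)
K -> fault, evict C, frames (F J N K)
N -> hit
K -> hit
N -> hit
C -> fault, evict F, frames (J N K C)
R -> fault, evict J, frames (N K C R)
C -> hit
R -> hit
C -> hit
K -> hit
C -> hit
K -> hit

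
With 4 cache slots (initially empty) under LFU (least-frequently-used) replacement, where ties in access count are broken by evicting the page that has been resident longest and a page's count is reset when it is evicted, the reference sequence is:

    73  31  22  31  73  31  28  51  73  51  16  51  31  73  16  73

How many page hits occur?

73 -> fault, frames [73]
31 -> fault, frames [73, 31]
22 -> fault, frames [73, 31, 22]
31 -> hit
73 -> hit
31 -> hit
28 -> fault, frames [73, 31, 22, 28]
51 -> fault, evict 22, frames [73, 31, 28, 51]
73 -> hit
51 -> hit
16 -> fault, evict 28, frames [73, 31, 51, 16]
51 -> hit
31 -> hit
73 -> hit
16 -> hit
73 -> hit
Hits: 10.

10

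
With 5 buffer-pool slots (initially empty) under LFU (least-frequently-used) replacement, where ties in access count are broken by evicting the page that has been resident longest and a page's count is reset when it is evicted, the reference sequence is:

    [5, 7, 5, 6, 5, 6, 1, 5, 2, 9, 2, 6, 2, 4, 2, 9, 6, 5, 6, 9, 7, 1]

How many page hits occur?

13

5 → miss, frames (5)
7 → miss, frames (5 7)
5 → hit
6 → miss, frames (5 7 6)
5 → hit
6 → hit
1 → miss, frames (5 7 6 1)
5 → hit
2 → miss, frames (5 7 6 1 2)
9 → miss, evict 7, frames (5 6 1 2 9)
2 → hit
6 → hit
2 → hit
4 → miss, evict 1, frames (5 6 2 9 4)
2 → hit
9 → hit
6 → hit
5 → hit
6 → hit
9 → hit
7 → miss, evict 4, frames (5 6 2 9 7)
1 → miss, evict 7, frames (5 6 2 9 1)
Hits: 13.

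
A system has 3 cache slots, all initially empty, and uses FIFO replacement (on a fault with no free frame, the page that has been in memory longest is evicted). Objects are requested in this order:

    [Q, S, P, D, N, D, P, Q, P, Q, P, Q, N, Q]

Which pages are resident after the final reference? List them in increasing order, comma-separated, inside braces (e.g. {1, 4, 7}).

{N, P, Q}

Q: fault, frames (Q)
S: fault, frames (Q S)
P: fault, frames (Q S P)
D: fault, evict Q, frames (S P D)
N: fault, evict S, frames (P D N)
D: hit
P: hit
Q: fault, evict P, frames (D N Q)
P: fault, evict D, frames (N Q P)
Q: hit
P: hit
Q: hit
N: hit
Q: hit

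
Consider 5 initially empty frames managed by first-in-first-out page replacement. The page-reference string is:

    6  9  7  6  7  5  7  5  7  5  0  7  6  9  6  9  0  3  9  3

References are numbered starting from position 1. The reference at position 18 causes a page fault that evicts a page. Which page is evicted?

pos 1: 6: miss, frames [6]
pos 2: 9: miss, frames [6, 9]
pos 3: 7: miss, frames [6, 9, 7]
pos 4: 6: hit
pos 5: 7: hit
pos 6: 5: miss, frames [6, 9, 7, 5]
pos 7: 7: hit
pos 8: 5: hit
pos 9: 7: hit
pos 10: 5: hit
pos 11: 0: miss, frames [6, 9, 7, 5, 0]
pos 12: 7: hit
pos 13: 6: hit
pos 14: 9: hit
pos 15: 6: hit
pos 16: 9: hit
pos 17: 0: hit
pos 18: 3: miss, evict 6, frames [9, 7, 5, 0, 3]
At position 18, page 6 is evicted.

6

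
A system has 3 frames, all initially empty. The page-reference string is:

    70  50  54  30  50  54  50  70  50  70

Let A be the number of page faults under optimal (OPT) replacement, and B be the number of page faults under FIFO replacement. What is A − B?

Under OPT: F F F F . . . F . . → 5 faults.
Under FIFO: F F F F . . . F F . → 6 faults.
A − B = 5 − 6 = -1.

-1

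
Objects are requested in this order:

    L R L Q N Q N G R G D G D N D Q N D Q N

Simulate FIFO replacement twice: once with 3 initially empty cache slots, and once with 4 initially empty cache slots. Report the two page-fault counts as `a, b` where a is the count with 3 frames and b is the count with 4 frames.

9, 6

3 frames: F F . F F . . F F . F . . F . F . . . . → 9 faults.
4 frames: F F . F F . . F . . F . . . . . . . . . → 6 faults.
6 < 9: adding a frame reduced faults, as is typical.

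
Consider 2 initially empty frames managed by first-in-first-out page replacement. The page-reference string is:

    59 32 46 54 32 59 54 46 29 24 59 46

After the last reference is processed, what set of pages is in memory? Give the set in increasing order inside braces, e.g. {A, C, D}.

59: fault, frames [59]
32: fault, frames [59, 32]
46: fault, evict 59, frames [32, 46]
54: fault, evict 32, frames [46, 54]
32: fault, evict 46, frames [54, 32]
59: fault, evict 54, frames [32, 59]
54: fault, evict 32, frames [59, 54]
46: fault, evict 59, frames [54, 46]
29: fault, evict 54, frames [46, 29]
24: fault, evict 46, frames [29, 24]
59: fault, evict 29, frames [24, 59]
46: fault, evict 24, frames [59, 46]

{46, 59}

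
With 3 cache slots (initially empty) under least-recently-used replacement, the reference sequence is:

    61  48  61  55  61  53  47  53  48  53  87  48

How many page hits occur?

5

61 -> miss, frames {61}
48 -> miss, frames {61,48}
61 -> hit
55 -> miss, frames {48,61,55}
61 -> hit
53 -> miss, evict 48, frames {55,61,53}
47 -> miss, evict 55, frames {61,53,47}
53 -> hit
48 -> miss, evict 61, frames {47,53,48}
53 -> hit
87 -> miss, evict 47, frames {48,53,87}
48 -> hit
Hits: 5.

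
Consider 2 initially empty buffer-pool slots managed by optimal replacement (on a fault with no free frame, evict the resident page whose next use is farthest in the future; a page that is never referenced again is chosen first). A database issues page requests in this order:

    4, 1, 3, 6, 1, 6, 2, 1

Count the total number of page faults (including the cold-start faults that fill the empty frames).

4 → miss, frames [4]
1 → miss, frames [4, 1]
3 → miss, evict 4, frames [1, 3]
6 → miss, evict 3, frames [1, 6]
1 → hit
6 → hit
2 → miss, evict 6, frames [1, 2]
1 → hit
Page faults: 5.

5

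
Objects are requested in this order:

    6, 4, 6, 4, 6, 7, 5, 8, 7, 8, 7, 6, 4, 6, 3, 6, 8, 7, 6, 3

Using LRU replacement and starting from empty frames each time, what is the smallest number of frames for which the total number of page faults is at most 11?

3

f=1: 20 faults
f=2: 13 faults
f=3: 11 faults
f=4: 9 faults
f=5: 6 faults
f=6: 6 faults
Smallest f with faults ≤ 11 is 3.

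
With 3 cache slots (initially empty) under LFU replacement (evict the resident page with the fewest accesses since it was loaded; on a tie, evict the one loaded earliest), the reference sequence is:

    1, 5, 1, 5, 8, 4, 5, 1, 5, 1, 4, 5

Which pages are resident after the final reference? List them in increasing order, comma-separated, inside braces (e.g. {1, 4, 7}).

1 → fault, frames [1]
5 → fault, frames [1, 5]
1 → hit
5 → hit
8 → fault, frames [1, 5, 8]
4 → fault, evict 8, frames [1, 5, 4]
5 → hit
1 → hit
5 → hit
1 → hit
4 → hit
5 → hit

{1, 4, 5}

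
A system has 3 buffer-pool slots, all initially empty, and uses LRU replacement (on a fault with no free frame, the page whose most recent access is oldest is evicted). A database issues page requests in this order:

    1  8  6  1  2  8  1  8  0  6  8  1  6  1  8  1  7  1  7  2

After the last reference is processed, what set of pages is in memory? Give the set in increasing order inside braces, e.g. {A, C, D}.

1 -> fault, frames (1)
8 -> fault, frames (1 8)
6 -> fault, frames (1 8 6)
1 -> hit
2 -> fault, evict 8, frames (6 1 2)
8 -> fault, evict 6, frames (1 2 8)
1 -> hit
8 -> hit
0 -> fault, evict 2, frames (1 8 0)
6 -> fault, evict 1, frames (8 0 6)
8 -> hit
1 -> fault, evict 0, frames (6 8 1)
6 -> hit
1 -> hit
8 -> hit
1 -> hit
7 -> fault, evict 6, frames (8 1 7)
1 -> hit
7 -> hit
2 -> fault, evict 8, frames (1 7 2)

{1, 2, 7}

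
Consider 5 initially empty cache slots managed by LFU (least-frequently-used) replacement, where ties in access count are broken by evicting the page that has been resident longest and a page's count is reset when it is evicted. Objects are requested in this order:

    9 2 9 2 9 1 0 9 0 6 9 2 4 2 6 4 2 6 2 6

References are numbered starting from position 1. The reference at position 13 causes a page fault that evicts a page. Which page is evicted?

pos 1: 9: miss, frames [9]
pos 2: 2: miss, frames [9, 2]
pos 3: 9: hit
pos 4: 2: hit
pos 5: 9: hit
pos 6: 1: miss, frames [9, 2, 1]
pos 7: 0: miss, frames [9, 2, 1, 0]
pos 8: 9: hit
pos 9: 0: hit
pos 10: 6: miss, frames [9, 2, 1, 0, 6]
pos 11: 9: hit
pos 12: 2: hit
pos 13: 4: miss, evict 1, frames [9, 2, 0, 6, 4]
At position 13, page 1 is evicted.

1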